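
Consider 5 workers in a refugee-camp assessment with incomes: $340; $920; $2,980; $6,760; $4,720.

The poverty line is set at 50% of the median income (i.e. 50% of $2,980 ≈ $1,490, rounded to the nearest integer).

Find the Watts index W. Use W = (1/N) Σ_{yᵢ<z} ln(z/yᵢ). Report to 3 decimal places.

Below the line: $340, $920 (q = 2 of N = 5).
Log shortfalls: ln(1490/340) = 1.4776; ln(1490/920) = 0.4822.
W = 1.959744 / 5 = 0.392.

0.392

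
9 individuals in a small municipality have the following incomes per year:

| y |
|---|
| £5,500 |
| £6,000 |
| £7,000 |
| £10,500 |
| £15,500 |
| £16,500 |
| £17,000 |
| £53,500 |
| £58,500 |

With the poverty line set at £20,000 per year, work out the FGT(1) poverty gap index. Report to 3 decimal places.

Below the line: £5,500, £6,000, £7,000, £10,500, £15,500, £16,500, £17,000 (q = 7 of N = 9).
Shortfall ratios: (20000−5500)/20000 = 0.7250; (20000−6000)/20000 = 0.7000; (20000−7000)/20000 = 0.6500; (20000−10500)/20000 = 0.4750; (20000−15500)/20000 = 0.2250; (20000−16500)/20000 = 0.1750; (20000−17000)/20000 = 0.1500.
Sum of shortfalls = 3.100000; P₁ averages over all N: 3.100000 / 9 = 0.344.

0.344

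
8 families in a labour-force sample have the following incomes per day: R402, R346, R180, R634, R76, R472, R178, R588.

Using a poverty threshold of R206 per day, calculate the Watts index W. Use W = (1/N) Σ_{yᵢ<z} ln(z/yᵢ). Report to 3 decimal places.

0.160

Below the line: R76, R178, R180 (q = 3 of N = 8).
ln(z/y) terms: ln(206/76) = 0.9971; ln(206/178) = 0.1461; ln(206/180) = 0.1349.
W = 1.278155 / 8 = 0.160.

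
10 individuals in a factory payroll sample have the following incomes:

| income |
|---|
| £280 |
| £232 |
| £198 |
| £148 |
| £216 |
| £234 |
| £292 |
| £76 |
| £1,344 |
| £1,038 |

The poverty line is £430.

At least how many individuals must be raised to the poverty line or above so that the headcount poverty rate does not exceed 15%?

7

Currently q = 8 of N = 10 are below the line (H = 0.800).
A headcount ratio of at most 15% allows at most ⌊0.15 × 10⌋ = 1 poor individuals.
So at least 8 − 1 = 7 must be lifted.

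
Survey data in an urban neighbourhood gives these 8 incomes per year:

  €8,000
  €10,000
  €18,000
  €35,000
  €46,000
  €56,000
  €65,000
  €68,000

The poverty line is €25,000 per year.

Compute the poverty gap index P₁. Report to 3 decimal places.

Below z: €8,000, €10,000, €18,000 (q = 3 of N = 8).
Gap ratios (z−y)/z: (25000−8000)/25000 = 0.6800; (25000−10000)/25000 = 0.6000; (25000−18000)/25000 = 0.2800.
Sum of shortfalls = 1.560000; P₁ averages over all N: 1.560000 / 8 = 0.195.

0.195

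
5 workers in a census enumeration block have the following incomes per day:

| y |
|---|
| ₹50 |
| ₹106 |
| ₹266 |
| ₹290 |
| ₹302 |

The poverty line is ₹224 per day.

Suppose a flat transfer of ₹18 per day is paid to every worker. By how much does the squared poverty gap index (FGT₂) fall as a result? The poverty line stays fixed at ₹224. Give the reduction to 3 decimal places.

0.039

Before: below the line — ₹50, ₹106; squared poverty gap index (FGT₂) = 0.17618.
After the ₹18 transfer: below the line — ₹68, ₹124; squared poverty gap index (FGT₂) = 0.13686.
Reduction = 0.17618 − 0.13686 = 0.039.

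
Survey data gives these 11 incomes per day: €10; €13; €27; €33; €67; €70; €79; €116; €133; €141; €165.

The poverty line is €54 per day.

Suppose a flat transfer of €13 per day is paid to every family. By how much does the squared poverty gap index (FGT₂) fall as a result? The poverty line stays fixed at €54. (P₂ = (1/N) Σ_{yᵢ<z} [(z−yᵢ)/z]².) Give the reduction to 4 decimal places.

Before: below the line — €10, €13, €27, €33; squared poverty gap index (FGT₂) = 0.149239.
After the €13 transfer: below the line — €23, €26, €40, €46; squared poverty gap index (FGT₂) = 0.062508.
Reduction = 0.149239 − 0.062508 = 0.0867.

0.0867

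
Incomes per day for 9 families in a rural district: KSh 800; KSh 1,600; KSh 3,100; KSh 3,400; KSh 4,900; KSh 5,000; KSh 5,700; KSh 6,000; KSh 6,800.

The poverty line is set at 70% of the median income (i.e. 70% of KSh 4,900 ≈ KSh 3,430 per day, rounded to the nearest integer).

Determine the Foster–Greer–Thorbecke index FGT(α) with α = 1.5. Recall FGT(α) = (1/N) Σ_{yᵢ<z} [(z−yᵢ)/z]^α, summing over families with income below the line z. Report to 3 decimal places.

0.121

Below the line: KSh 800, KSh 1,600, KSh 3,100, KSh 3,400 (q = 4 of N = 9).
Shortfall ratios: (3430−800)/3430 = 0.7668; (3430−1600)/3430 = 0.5335; (3430−3100)/3430 = 0.0962; (3430−3400)/3430 = 0.0087.
Raised to α = 1.5: 0.67142; 0.38970; 0.02984; 0.00082.
Sum = 1.091782; FGT(1.5) = 1.091782 / 9 = 0.121.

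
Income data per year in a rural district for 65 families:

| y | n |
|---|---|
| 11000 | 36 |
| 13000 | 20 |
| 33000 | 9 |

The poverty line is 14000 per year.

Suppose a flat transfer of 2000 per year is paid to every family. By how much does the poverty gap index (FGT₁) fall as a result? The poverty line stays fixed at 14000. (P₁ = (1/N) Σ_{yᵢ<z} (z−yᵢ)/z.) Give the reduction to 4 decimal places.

0.1011

Before: below the line — 36×11000, 20×13000; poverty gap index (FGT₁) = 0.140659.
After the 2000 transfer: below the line — 36×13000; poverty gap index (FGT₁) = 0.039560.
Reduction = 0.140659 − 0.039560 = 0.1011.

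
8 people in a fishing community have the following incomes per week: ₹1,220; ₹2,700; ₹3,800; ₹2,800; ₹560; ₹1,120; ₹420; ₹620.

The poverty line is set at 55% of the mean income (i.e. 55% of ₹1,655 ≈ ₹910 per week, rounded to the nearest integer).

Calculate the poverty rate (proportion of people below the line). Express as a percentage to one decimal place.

37.5%

3 of the 8 people have income below ₹910.
H = 3/8 = 37.5%.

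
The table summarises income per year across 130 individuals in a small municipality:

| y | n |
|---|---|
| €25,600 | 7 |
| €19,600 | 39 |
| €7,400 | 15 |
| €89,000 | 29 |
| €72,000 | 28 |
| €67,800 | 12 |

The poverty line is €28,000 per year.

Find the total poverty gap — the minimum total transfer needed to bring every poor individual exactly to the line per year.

€653,400

Below z: 15×€7,400, 39×€19,600, 7×€25,600 (q = 61 of N = 130).
Individual gaps: 15×(28000−7400) = 309000; 39×(28000−19600) = 327600; 7×(28000−25600) = 16800.
Aggregate gap = €653,400.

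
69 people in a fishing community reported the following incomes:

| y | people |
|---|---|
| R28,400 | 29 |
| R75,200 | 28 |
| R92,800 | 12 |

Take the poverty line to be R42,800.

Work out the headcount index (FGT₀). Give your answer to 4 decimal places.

0.4203

29 of the 69 people have income below R42,800.
H = 29/69 = 0.4203.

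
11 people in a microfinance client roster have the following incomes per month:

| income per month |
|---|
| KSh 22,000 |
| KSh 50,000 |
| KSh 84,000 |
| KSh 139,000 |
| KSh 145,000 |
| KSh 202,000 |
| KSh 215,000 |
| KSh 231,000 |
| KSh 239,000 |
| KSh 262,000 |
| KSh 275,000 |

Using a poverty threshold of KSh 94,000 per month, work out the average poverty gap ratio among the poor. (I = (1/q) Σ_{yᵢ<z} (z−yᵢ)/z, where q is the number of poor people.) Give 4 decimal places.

0.4468

Below the line: KSh 22,000, KSh 50,000, KSh 84,000 (q = 3 of N = 11).
Relative gaps: 0.7660, 0.4681, 0.1064; sum = 1.340426.
The income-gap ratio divides by q (the poor only): 1.340426 / 3 = 0.4468.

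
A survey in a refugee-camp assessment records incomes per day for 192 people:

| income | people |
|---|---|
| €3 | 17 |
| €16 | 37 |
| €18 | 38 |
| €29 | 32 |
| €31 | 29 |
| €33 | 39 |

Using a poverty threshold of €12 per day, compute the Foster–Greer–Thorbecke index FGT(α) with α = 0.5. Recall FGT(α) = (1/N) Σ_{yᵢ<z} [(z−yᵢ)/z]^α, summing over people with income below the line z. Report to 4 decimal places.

Incomes under z: 17×€3 (q = 17 of N = 192).
Normalized shortfalls: (12−3)/12 = 0.7500 (×17).
Raised to α = 0.5: 0.86603 (×17).
Sum = 14.722432; FGT(0.5) = 14.722432 / 192 = 0.0767.

0.0767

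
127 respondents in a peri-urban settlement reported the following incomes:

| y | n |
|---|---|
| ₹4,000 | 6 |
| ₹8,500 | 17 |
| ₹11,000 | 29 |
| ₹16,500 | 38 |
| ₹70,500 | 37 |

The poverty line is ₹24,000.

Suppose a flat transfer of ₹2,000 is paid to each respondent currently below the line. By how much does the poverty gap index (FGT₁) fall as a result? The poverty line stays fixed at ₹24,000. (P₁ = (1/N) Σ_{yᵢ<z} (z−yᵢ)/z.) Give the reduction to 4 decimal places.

Before: below the line — 6×₹4,000, 17×₹8,500, 29×₹11,000, 38×₹16,500; poverty gap index (FGT₁) = 0.343012.
After the ₹2,000 transfer: below the line — 6×₹6,000, 17×₹10,500, 29×₹13,000, 38×₹18,500; poverty gap index (FGT₁) = 0.283957.
Reduction = 0.343012 − 0.283957 = 0.0591.

0.0591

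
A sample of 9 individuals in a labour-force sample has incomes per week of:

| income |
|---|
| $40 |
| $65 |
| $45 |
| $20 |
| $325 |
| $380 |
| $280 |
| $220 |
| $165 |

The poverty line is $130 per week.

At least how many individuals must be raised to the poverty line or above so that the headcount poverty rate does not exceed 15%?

3

Currently q = 4 of N = 9 are below the line (H = 0.444).
A headcount ratio of at most 15% allows at most ⌊0.15 × 9⌋ = 1 poor individuals.
So at least 4 − 1 = 3 must be lifted.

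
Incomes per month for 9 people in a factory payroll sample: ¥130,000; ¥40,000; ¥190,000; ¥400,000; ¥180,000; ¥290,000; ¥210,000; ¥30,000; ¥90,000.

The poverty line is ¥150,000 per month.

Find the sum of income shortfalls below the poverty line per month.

Incomes under z: ¥30,000, ¥40,000, ¥90,000, ¥130,000 (q = 4 of N = 9).
Individual gaps: 150000−30000 = 120000; 150000−40000 = 110000; 150000−90000 = 60000; 150000−130000 = 20000.
Aggregate gap = ¥310,000.

¥310,000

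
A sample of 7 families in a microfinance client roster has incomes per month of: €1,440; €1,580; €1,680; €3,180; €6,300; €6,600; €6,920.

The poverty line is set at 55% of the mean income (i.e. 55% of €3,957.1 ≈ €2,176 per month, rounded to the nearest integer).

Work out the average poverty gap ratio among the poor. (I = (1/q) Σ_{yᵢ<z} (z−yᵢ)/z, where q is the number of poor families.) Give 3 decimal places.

0.280

Below z: €1,440, €1,580, €1,680 (q = 3 of N = 7).
Relative gaps: 0.3382, 0.2739, 0.2279; sum = 0.840074.
I averages over the q = 3 poor units only: 0.840074 / 3 = 0.280.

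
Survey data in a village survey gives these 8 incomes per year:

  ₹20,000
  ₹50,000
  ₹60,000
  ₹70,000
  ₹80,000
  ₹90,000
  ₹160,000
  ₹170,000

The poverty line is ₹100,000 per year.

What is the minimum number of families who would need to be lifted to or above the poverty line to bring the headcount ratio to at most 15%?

5

Currently q = 6 of N = 8 are below the line (H = 0.750).
A headcount ratio of at most 15% allows at most ⌊0.15 × 8⌋ = 1 poor families.
So at least 6 − 1 = 5 must be lifted.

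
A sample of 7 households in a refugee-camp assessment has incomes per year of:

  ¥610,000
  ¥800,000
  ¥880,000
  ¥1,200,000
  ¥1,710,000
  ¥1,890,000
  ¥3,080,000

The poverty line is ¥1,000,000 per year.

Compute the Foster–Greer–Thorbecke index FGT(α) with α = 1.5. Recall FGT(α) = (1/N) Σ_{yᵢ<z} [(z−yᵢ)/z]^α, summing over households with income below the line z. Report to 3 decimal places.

Poor units: ¥610,000, ¥800,000, ¥880,000 (q = 3 of N = 7).
Shortfall ratios: (1000000−610000)/1000000 = 0.3900; (1000000−800000)/1000000 = 0.2000; (1000000−880000)/1000000 = 0.1200.
Raised to α = 1.5: 0.24355; 0.08944; 0.04157.
Sum = 0.374567; FGT(1.5) = 0.374567 / 7 = 0.054.

0.054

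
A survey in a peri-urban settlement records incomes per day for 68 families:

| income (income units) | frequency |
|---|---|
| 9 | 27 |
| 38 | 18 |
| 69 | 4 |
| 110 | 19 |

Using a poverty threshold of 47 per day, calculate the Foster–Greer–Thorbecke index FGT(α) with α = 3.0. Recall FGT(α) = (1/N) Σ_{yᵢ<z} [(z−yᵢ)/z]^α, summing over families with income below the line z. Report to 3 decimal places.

0.212

Below z: 27×9, 18×38 (q = 45 of N = 68).
Gap ratios (z−y)/z: (47−9)/47 = 0.8085 (×27); (47−38)/47 = 0.1915 (×18).
Raised to α = 3.0: 0.52851 (×27); 0.00702 (×18).
Sum = 14.396290; FGT(3.0) = 14.396290 / 68 = 0.212.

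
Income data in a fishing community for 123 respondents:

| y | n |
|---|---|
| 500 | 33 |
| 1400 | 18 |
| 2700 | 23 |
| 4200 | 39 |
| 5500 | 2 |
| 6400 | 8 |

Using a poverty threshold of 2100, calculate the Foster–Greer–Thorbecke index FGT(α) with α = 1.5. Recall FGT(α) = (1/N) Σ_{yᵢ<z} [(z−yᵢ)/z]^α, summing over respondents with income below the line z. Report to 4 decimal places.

Incomes under z: 33×500, 18×1400 (q = 51 of N = 123).
Shortfall ratios: (2100−500)/2100 = 0.7619 (×33); (2100−1400)/2100 = 0.3333 (×18).
Raised to α = 1.5: 0.66504 (×33); 0.19245 (×18).
Sum = 25.410587; FGT(1.5) = 25.410587 / 123 = 0.2066.

0.2066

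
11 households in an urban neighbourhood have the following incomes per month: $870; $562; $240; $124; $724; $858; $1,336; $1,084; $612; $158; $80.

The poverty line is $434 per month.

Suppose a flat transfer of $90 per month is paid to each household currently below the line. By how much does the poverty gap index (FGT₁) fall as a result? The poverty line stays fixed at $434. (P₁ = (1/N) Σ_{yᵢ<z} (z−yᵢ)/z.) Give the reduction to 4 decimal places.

0.0754

Before: below the line — $80, $124, $158, $240; poverty gap index (FGT₁) = 0.237537.
After the $90 transfer: below the line — $170, $214, $248, $330; poverty gap index (FGT₁) = 0.162128.
Reduction = 0.237537 − 0.162128 = 0.0754.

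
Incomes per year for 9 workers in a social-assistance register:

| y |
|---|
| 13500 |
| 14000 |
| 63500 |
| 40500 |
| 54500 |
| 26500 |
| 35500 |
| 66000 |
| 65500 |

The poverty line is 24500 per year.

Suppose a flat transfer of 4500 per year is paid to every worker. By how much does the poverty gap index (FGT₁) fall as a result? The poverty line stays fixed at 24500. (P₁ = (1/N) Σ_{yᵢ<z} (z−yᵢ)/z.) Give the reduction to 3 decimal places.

Before: below the line — 13500, 14000; poverty gap index (FGT₁) = 0.09751.
After the 4500 transfer: below the line — 18000, 18500; poverty gap index (FGT₁) = 0.05669.
Reduction = 0.09751 − 0.05669 = 0.041.

0.041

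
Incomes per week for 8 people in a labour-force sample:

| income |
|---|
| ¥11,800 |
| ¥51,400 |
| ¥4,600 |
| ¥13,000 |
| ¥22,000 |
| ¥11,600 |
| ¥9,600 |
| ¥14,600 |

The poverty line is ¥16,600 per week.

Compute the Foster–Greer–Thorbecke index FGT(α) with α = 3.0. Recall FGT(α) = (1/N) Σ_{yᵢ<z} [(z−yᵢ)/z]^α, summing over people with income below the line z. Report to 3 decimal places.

Poor units: ¥4,600, ¥9,600, ¥11,600, ¥11,800, ¥13,000, ¥14,600 (q = 6 of N = 8).
Shortfall ratios: (16600−4600)/16600 = 0.7229; (16600−9600)/16600 = 0.4217; (16600−11600)/16600 = 0.3012; (16600−11800)/16600 = 0.2892; (16600−13000)/16600 = 0.2169; (16600−14600)/16600 = 0.1205.
Raised to α = 3.0: 0.37776; 0.07498; 0.02733; 0.02418; 0.01020; 0.00175.
Sum = 0.516199; FGT(3.0) = 0.516199 / 8 = 0.065.

0.065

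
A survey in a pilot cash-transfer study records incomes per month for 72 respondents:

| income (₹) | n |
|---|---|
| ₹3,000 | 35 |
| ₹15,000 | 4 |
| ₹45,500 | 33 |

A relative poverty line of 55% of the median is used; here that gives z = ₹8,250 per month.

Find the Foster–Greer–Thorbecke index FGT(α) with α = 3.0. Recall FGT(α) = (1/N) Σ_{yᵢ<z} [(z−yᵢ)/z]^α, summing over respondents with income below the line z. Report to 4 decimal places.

Incomes under z: 35×₹3,000 (q = 35 of N = 72).
Normalized shortfalls: (8250−3000)/8250 = 0.6364 (×35).
Raised to α = 3.0: 0.25770 (×35).
Sum = 9.019534; FGT(3.0) = 9.019534 / 72 = 0.1253.

0.1253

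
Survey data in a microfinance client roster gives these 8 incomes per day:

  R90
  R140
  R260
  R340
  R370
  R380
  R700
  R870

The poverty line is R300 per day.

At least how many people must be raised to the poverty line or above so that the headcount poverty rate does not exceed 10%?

Currently q = 3 of N = 8 are below the line (H = 0.375).
A headcount ratio of at most 10% allows at most ⌊0.10 × 8⌋ = 0 poor people.
So at least 3 − 0 = 3 must be lifted.

3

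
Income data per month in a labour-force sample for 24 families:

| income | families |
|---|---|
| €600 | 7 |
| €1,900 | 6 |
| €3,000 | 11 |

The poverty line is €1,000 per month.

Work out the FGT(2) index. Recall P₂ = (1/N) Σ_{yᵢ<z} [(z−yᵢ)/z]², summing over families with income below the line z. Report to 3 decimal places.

Below the line: 7×€600 (q = 7 of N = 24).
Relative gaps: (1000−600)/1000 = 0.4000 (×7).
Squared: 0.1600 (×7).
Sum = 1.120000; P₂ = 1.120000 / 24 = 0.047.

0.047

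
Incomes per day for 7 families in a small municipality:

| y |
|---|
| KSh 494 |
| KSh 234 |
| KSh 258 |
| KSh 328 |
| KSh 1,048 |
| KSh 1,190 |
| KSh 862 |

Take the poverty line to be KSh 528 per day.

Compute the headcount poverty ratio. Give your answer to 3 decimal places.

0.571

4 of the 7 families have income below KSh 528.
H = 4/7 = 0.571.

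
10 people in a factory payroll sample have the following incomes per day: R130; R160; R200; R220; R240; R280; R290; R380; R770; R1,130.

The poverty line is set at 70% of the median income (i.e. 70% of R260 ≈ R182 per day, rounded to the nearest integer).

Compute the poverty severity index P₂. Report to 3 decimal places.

Poor units: R130, R160 (q = 2 of N = 10).
Relative gaps: (182−130)/182 = 0.2857; (182−160)/182 = 0.1209.
Squared: 0.0816; 0.0146.
Sum = 0.096244; P₂ = 0.096244 / 10 = 0.010.

0.010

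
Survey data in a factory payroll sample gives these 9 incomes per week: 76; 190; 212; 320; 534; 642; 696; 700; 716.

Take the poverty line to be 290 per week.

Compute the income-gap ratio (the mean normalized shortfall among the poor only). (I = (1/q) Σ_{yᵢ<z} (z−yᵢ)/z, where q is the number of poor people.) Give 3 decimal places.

0.451

Incomes under z: 76, 190, 212 (q = 3 of N = 9).
Relative gaps: 0.7379, 0.3448, 0.2690; sum = 1.351724.
The income-gap ratio divides by q (the poor only): 1.351724 / 3 = 0.451.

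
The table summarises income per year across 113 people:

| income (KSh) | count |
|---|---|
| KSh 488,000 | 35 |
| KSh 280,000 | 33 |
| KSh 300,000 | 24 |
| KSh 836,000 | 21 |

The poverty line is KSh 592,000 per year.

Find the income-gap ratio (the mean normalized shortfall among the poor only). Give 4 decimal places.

0.3845

Poor units: 33×KSh 280,000, 24×KSh 300,000, 35×KSh 488,000 (q = 92 of N = 113).
Relative gaps: 0.5270 (×33), 0.4932 (×24), 0.1757 (×35); sum = 35.378378.
The income-gap ratio divides by q (the poor only): 35.378378 / 92 = 0.3845.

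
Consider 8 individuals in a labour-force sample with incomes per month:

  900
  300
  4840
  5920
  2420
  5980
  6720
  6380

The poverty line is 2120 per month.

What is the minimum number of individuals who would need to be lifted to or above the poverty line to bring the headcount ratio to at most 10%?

Currently q = 2 of N = 8 are below the line (H = 0.250).
A headcount ratio of at most 10% allows at most ⌊0.10 × 8⌋ = 0 poor individuals.
So at least 2 − 0 = 2 must be lifted.

2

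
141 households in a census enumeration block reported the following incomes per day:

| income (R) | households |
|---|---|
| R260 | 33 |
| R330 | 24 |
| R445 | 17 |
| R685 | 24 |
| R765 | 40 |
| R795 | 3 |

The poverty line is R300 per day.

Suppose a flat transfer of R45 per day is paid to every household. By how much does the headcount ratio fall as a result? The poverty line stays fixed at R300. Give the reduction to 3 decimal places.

0.234

Before: below the line — 33×R260; headcount ratio = 0.23404.
After the R45 transfer: below the line — none; headcount ratio = 0.00000.
Reduction = 0.23404 − 0.00000 = 0.234.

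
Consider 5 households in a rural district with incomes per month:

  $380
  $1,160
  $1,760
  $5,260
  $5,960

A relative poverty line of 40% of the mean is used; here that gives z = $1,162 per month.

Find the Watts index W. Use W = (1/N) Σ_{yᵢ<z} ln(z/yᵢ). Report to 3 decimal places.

Below z: $380, $1,160 (q = 2 of N = 5).
ln(z/y) terms: ln(1162/380) = 1.1177; ln(1162/1160) = 0.0017.
W = 1.119449 / 5 = 0.224.

0.224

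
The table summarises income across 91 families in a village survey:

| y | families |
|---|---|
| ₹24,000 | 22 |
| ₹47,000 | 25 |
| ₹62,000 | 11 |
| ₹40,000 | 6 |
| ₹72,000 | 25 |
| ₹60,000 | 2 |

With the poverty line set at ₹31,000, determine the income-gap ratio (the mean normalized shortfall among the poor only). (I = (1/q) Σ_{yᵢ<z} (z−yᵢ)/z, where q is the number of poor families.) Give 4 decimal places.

Below z: 22×₹24,000 (q = 22 of N = 91).
Relative gaps: 0.2258 (×22); sum = 4.967742.
The income-gap ratio divides by q (the poor only): 4.967742 / 22 = 0.2258.

0.2258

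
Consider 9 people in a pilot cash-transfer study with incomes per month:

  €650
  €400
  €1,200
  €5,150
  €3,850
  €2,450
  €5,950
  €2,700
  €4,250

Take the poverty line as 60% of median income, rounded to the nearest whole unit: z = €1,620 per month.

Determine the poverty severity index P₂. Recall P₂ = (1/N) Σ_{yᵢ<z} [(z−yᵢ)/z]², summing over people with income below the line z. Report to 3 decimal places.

0.110

Poor units: €400, €650, €1,200 (q = 3 of N = 9).
Relative gaps: (1620−400)/1620 = 0.7531; (1620−650)/1620 = 0.5988; (1620−1200)/1620 = 0.2593.
Squared: 0.5671; 0.3585; 0.0672.
Sum = 0.992875; P₂ = 0.992875 / 9 = 0.110.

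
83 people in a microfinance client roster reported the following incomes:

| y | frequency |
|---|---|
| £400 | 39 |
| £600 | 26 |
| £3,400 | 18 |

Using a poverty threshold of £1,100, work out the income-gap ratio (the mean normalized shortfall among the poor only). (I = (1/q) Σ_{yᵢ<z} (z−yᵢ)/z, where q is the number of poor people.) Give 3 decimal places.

Below z: 39×£400, 26×£600 (q = 65 of N = 83).
Shortfall ratios (z−y)/z: 0.6364 (×39), 0.4545 (×26); sum = 36.636364.
I averages over the q = 65 poor units only: 36.636364 / 65 = 0.564.

0.564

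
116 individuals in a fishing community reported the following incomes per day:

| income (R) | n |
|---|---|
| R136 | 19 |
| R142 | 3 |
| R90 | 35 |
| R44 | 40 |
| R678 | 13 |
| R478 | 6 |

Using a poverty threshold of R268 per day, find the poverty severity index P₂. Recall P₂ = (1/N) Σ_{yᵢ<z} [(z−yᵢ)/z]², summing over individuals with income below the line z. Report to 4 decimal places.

Poor units: 40×R44, 35×R90, 19×R136, 3×R142 (q = 97 of N = 116).
Gap ratios (z−y)/z: (268−44)/268 = 0.8358 (×40); (268−90)/268 = 0.6642 (×35); (268−136)/268 = 0.4925 (×19); (268−142)/268 = 0.4701 (×3).
Squared: 0.6986 (×40); 0.4411 (×35); 0.2426 (×19); 0.2210 (×3).
Sum = 48.655937; P₂ = 48.655937 / 116 = 0.4194.

0.4194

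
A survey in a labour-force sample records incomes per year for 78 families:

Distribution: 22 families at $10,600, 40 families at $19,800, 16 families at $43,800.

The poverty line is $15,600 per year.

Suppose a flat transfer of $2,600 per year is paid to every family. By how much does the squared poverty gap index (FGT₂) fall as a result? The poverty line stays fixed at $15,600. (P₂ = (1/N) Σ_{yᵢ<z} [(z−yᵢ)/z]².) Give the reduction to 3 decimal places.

0.022

Before: below the line — 22×$10,600; squared poverty gap index (FGT₂) = 0.02897.
After the $2,600 transfer: below the line — 22×$13,200; squared poverty gap index (FGT₂) = 0.00668.
Reduction = 0.02897 − 0.00668 = 0.022.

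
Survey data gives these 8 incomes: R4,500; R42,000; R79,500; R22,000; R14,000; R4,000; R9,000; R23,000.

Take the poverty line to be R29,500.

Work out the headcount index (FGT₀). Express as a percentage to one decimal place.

6 of the 8 families have income below R29,500.
H = 6/8 = 75.0%.

75.0%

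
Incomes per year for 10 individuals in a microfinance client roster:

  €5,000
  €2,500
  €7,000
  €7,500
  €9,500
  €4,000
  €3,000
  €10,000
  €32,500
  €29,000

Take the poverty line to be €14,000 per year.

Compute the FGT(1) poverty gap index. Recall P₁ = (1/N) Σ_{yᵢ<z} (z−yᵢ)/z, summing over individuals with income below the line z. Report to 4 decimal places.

0.4536

Below the line: €2,500, €3,000, €4,000, €5,000, €7,000, €7,500, €9,500, €10,000 (q = 8 of N = 10).
Normalized shortfalls: (14000−2500)/14000 = 0.8214; (14000−3000)/14000 = 0.7857; (14000−4000)/14000 = 0.7143; (14000−5000)/14000 = 0.6429; (14000−7000)/14000 = 0.5000; (14000−7500)/14000 = 0.4643; (14000−9500)/14000 = 0.3214; (14000−10000)/14000 = 0.2857.
Σ = 4.535714. Dividing by the full population N = 10 gives P₁ = 0.4536.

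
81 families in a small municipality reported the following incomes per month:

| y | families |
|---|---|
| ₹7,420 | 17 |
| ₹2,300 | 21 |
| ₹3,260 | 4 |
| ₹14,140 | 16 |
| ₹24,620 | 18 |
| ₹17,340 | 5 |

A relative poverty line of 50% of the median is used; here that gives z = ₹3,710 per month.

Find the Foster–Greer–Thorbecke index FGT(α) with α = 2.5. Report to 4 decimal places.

0.0233

Poor units: 21×₹2,300, 4×₹3,260 (q = 25 of N = 81).
Relative gaps: (3710−2300)/3710 = 0.3801 (×21); (3710−3260)/3710 = 0.1213 (×4).
Raised to α = 2.5: 0.08905 (×21); 0.00512 (×4).
Sum = 1.890455; FGT(2.5) = 1.890455 / 81 = 0.0233.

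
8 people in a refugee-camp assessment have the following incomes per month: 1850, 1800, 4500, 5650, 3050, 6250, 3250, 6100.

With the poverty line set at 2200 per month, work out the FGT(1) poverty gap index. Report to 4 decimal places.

0.0426

Incomes under z: 1800, 1850 (q = 2 of N = 8).
Gap ratios (z−y)/z: (2200−1800)/2200 = 0.1818; (2200−1850)/2200 = 0.1591.
Sum of shortfalls = 0.340909; P₁ averages over all N: 0.340909 / 8 = 0.0426.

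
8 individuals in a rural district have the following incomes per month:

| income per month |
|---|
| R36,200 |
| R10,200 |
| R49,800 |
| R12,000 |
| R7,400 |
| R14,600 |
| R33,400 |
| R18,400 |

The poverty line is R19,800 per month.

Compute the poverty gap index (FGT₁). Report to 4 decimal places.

Incomes under z: R7,400, R10,200, R12,000, R14,600, R18,400 (q = 5 of N = 8).
Shortfall ratios: (19800−7400)/19800 = 0.6263; (19800−10200)/19800 = 0.4848; (19800−12000)/19800 = 0.3939; (19800−14600)/19800 = 0.2626; (19800−18400)/19800 = 0.0707.
Sum of shortfalls = 1.838384; P₁ averages over all N: 1.838384 / 8 = 0.2298.

0.2298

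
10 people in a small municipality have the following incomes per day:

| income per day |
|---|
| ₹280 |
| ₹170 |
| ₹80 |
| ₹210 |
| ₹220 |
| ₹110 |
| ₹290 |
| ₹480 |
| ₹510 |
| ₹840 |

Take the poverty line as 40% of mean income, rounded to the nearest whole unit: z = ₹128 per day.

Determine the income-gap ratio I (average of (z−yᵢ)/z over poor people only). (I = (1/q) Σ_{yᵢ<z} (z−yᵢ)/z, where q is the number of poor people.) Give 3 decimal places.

Below z: ₹80, ₹110 (q = 2 of N = 10).
Shortfall ratios (z−y)/z: 0.3750, 0.1406; sum = 0.515625.
The income-gap ratio divides by q (the poor only): 0.515625 / 2 = 0.258.

0.258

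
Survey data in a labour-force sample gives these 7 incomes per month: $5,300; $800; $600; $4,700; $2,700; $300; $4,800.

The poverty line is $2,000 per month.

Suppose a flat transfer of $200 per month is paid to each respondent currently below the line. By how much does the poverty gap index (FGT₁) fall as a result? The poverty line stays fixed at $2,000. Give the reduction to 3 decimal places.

0.043

Before: below the line — $300, $600, $800; poverty gap index (FGT₁) = 0.30714.
After the $200 transfer: below the line — $500, $800, $1,000; poverty gap index (FGT₁) = 0.26429.
Reduction = 0.30714 − 0.26429 = 0.043.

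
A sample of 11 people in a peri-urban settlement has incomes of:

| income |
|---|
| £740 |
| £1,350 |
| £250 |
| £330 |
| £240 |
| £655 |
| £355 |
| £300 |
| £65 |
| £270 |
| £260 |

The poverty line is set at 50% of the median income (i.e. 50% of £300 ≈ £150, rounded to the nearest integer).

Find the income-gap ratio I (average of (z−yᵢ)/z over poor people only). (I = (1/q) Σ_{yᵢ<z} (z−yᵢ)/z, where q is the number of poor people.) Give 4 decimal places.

Poor units: £65 (q = 1 of N = 11).
Relative gaps: 0.5667; sum = 0.566667.
I averages over the q = 1 poor units only: 0.566667 / 1 = 0.5667.

0.5667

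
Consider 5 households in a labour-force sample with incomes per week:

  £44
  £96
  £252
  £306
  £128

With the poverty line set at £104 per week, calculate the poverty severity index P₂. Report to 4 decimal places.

0.0678

Below the line: £44, £96 (q = 2 of N = 5).
Normalized shortfalls: (104−44)/104 = 0.5769; (104−96)/104 = 0.0769.
Squared: 0.3328; 0.0059.
Sum = 0.338757; P₂ = 0.338757 / 5 = 0.0678.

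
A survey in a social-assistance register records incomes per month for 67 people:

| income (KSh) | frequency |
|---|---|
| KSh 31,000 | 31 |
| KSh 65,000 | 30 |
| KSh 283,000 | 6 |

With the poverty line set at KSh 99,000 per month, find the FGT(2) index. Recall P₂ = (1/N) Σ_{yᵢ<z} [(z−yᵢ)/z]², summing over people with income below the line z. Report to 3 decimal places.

0.271

Below the line: 31×KSh 31,000, 30×KSh 65,000 (q = 61 of N = 67).
Normalized shortfalls: (99000−31000)/99000 = 0.6869 (×31); (99000−65000)/99000 = 0.3434 (×30).
Squared: 0.4718 (×31); 0.1179 (×30).
Sum = 18.163861; P₂ = 18.163861 / 67 = 0.271.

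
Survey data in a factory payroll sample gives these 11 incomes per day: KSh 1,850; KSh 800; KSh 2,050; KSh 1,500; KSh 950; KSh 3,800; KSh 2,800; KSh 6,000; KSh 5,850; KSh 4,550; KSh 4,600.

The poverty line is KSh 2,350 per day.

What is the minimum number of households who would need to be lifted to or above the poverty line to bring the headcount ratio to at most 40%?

5 of the 11 households are poor, so H = 5/11 = 0.455.
A headcount ratio of at most 40% allows at most ⌊0.40 × 11⌋ = 4 poor households.
So at least 5 − 4 = 1 must be lifted.

1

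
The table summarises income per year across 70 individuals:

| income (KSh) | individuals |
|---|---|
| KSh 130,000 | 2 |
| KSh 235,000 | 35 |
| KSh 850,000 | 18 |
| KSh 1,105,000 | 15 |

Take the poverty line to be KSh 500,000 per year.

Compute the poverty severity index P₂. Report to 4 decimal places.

Poor units: 2×KSh 130,000, 35×KSh 235,000 (q = 37 of N = 70).
Shortfall ratios: (500000−130000)/500000 = 0.7400 (×2); (500000−235000)/500000 = 0.5300 (×35).
Squared: 0.5476 (×2); 0.2809 (×35).
Sum = 10.926700; P₂ = 10.926700 / 70 = 0.1561.

0.1561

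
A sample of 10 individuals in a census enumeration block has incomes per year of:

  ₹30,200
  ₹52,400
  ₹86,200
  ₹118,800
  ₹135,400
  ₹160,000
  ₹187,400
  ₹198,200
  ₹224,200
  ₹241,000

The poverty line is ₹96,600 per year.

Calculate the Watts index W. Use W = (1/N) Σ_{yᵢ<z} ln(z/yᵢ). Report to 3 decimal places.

Incomes under z: ₹30,200, ₹52,400, ₹86,200 (q = 3 of N = 10).
Log shortfalls: ln(96600/30200) = 1.1627; ln(96600/52400) = 0.6117; ln(96600/86200) = 0.1139.
W = 1.888318 / 10 = 0.189.

0.189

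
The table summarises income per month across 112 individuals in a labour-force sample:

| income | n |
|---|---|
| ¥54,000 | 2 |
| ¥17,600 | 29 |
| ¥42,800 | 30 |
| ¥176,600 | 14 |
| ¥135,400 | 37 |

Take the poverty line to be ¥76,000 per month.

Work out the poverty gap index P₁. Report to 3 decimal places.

Incomes under z: 29×¥17,600, 30×¥42,800, 2×¥54,000 (q = 61 of N = 112).
Relative gaps: (76000−17600)/76000 = 0.7684 (×29); (76000−42800)/76000 = 0.4368 (×30); (76000−54000)/76000 = 0.2895 (×2).
Σ = 35.968421. Dividing by the full population N = 112 gives P₁ = 0.321.

0.321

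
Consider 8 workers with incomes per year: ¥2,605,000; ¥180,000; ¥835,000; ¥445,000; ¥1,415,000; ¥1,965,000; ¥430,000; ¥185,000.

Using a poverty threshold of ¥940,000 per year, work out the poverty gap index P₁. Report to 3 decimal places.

Poor units: ¥180,000, ¥185,000, ¥430,000, ¥445,000, ¥835,000 (q = 5 of N = 8).
Shortfall ratios: (940000−180000)/940000 = 0.8085; (940000−185000)/940000 = 0.8032; (940000−430000)/940000 = 0.5426; (940000−445000)/940000 = 0.5266; (940000−835000)/940000 = 0.1117.
Σ = 2.792553. Dividing by the full population N = 8 gives P₁ = 0.349.

0.349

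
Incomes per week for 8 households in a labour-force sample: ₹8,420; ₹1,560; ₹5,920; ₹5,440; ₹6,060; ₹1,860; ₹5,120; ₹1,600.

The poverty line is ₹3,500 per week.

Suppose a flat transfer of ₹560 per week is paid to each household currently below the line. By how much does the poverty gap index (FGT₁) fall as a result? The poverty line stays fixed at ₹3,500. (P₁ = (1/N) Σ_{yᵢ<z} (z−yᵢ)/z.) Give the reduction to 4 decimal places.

Before: below the line — ₹1,560, ₹1,600, ₹1,860; poverty gap index (FGT₁) = 0.195714.
After the ₹560 transfer: below the line — ₹2,120, ₹2,160, ₹2,420; poverty gap index (FGT₁) = 0.135714.
Reduction = 0.195714 − 0.135714 = 0.0600.

0.0600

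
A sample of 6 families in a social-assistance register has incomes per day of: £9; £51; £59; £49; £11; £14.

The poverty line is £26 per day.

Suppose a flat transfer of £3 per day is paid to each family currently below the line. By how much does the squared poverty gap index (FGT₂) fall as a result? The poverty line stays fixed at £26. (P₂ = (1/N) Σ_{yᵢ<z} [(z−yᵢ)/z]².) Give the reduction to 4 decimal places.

0.0584

Before: below the line — £9, £11, £14; squared poverty gap index (FGT₂) = 0.162229.
After the £3 transfer: below the line — £12, £14, £17; squared poverty gap index (FGT₂) = 0.103797.
Reduction = 0.162229 − 0.103797 = 0.0584.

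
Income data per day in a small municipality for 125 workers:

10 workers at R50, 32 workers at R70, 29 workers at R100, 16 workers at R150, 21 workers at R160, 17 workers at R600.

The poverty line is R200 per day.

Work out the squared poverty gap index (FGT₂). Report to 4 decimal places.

Poor units: 10×R50, 32×R70, 29×R100, 16×R150, 21×R160 (q = 108 of N = 125).
Shortfall ratios: (200−50)/200 = 0.7500 (×10); (200−70)/200 = 0.6500 (×32); (200−100)/200 = 0.5000 (×29); (200−150)/200 = 0.2500 (×16); (200−160)/200 = 0.2000 (×21).
Squared: 0.5625 (×10); 0.4225 (×32); 0.2500 (×29); 0.0625 (×16); 0.0400 (×21).
Sum = 28.235000; P₂ = 28.235000 / 125 = 0.2259.

0.2259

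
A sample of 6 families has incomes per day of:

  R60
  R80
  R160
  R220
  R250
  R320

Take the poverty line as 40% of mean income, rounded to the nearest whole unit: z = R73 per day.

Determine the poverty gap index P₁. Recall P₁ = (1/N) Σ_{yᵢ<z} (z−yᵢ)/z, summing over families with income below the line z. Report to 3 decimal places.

0.030

Incomes under z: R60 (q = 1 of N = 6).
Gap ratios (z−y)/z: (73−60)/73 = 0.1781.
Σ = 0.178082. Dividing by the full population N = 6 gives P₁ = 0.030.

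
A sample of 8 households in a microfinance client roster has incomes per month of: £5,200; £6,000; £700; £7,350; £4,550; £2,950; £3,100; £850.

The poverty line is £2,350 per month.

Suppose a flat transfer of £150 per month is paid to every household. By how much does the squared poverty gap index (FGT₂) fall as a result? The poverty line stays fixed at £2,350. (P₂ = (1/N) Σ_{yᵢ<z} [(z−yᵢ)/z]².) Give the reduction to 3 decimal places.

Before: below the line — £700, £850; squared poverty gap index (FGT₂) = 0.11255.
After the £150 transfer: below the line — £850, £1,000; squared poverty gap index (FGT₂) = 0.09218.
Reduction = 0.11255 − 0.09218 = 0.020.

0.020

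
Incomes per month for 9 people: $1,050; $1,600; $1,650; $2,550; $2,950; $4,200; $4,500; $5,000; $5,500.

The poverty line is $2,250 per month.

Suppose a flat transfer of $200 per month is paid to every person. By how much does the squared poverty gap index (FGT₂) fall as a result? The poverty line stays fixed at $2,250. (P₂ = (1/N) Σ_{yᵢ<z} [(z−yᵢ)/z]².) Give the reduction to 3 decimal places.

0.019

Before: below the line — $1,050, $1,600, $1,650; squared poverty gap index (FGT₂) = 0.04878.
After the $200 transfer: below the line — $1,250, $1,800, $1,850; squared poverty gap index (FGT₂) = 0.02990.
Reduction = 0.04878 − 0.02990 = 0.019.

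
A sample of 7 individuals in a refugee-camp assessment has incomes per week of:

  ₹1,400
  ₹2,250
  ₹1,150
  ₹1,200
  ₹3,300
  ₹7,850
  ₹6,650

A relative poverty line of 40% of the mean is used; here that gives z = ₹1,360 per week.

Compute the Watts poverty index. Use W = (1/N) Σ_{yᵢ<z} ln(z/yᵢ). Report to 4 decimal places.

0.0418

Below the line: ₹1,150, ₹1,200 (q = 2 of N = 7).
Log gaps: ln(1360/1150) = 0.1677; ln(1360/1200) = 0.1252.
W = 0.292886 / 7 = 0.0418.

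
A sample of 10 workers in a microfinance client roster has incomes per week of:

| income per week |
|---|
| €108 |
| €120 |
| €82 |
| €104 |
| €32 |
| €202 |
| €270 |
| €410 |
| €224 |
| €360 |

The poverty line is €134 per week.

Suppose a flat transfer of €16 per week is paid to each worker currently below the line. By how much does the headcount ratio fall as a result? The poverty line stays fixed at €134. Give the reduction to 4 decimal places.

Before: below the line — €32, €82, €104, €108, €120; headcount ratio = 0.500000.
After the €16 transfer: below the line — €48, €98, €120, €124; headcount ratio = 0.400000.
Reduction = 0.500000 − 0.400000 = 0.1000.

0.1000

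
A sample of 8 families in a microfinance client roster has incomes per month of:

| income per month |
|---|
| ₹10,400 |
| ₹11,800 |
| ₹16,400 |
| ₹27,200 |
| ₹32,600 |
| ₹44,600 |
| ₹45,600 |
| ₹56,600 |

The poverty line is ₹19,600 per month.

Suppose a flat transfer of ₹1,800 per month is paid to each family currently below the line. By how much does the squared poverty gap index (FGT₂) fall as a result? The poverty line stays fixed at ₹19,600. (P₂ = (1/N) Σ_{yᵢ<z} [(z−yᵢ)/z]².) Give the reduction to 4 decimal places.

Before: below the line — ₹10,400, ₹11,800, ₹16,400; squared poverty gap index (FGT₂) = 0.050669.
After the ₹1,800 transfer: below the line — ₹12,200, ₹13,600, ₹18,200; squared poverty gap index (FGT₂) = 0.030170.
Reduction = 0.050669 − 0.030170 = 0.0205.

0.0205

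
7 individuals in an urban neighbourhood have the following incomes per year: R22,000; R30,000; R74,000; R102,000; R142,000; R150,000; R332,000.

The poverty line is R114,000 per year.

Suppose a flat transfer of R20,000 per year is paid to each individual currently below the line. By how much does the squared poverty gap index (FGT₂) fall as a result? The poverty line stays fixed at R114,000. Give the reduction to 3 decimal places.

0.083

Before: below the line — R22,000, R30,000, R74,000, R102,000; squared poverty gap index (FGT₂) = 0.18977.
After the R20,000 transfer: below the line — R42,000, R50,000, R94,000; squared poverty gap index (FGT₂) = 0.10641.
Reduction = 0.18977 − 0.10641 = 0.083.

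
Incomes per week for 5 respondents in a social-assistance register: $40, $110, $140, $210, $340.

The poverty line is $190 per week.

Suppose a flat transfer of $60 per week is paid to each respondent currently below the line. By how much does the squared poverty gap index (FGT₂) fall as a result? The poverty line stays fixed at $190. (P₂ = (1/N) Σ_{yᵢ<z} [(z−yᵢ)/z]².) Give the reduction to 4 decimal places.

0.1269

Before: below the line — $40, $110, $140; squared poverty gap index (FGT₂) = 0.173961.
After the $60 transfer: below the line — $100, $170; squared poverty gap index (FGT₂) = 0.047091.
Reduction = 0.173961 − 0.047091 = 0.1269.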